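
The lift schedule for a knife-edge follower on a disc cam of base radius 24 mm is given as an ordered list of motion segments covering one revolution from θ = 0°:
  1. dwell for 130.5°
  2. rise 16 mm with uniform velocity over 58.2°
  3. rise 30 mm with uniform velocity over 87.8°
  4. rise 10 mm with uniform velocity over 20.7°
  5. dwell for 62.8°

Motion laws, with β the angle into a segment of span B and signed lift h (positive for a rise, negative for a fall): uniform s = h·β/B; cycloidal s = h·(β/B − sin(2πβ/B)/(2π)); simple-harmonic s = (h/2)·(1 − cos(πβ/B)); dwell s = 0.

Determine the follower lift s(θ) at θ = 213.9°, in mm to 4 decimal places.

seg 1 [0°–130.5°] dwell: s stays 0.0000
seg 2 [130.5°–188.7°] uniform, h=16: full span → s += 16 → s = 16.0000
seg 3 [188.7°–276.5°] uniform, h=30: θ=213.9° here. β=25.2, B=87.8. 30·25.2/87.8 = 8.6105 → s = 24.6105

24.6105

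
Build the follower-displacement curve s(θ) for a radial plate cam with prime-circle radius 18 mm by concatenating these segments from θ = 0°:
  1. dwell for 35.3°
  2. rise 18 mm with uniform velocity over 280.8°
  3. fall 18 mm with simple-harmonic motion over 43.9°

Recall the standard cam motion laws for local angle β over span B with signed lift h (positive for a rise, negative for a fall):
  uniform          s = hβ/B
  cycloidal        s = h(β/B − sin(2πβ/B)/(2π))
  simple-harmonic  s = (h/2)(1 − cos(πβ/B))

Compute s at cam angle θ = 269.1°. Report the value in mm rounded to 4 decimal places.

seg 1 [0°–35.3°] dwell: s stays 0.0000
seg 2 [35.3°–316.1°] uniform, h=18: θ=269.1° here. β=233.8, B=280.8. 18·233.8/280.8 = 14.9872 → s = 14.9872

14.9872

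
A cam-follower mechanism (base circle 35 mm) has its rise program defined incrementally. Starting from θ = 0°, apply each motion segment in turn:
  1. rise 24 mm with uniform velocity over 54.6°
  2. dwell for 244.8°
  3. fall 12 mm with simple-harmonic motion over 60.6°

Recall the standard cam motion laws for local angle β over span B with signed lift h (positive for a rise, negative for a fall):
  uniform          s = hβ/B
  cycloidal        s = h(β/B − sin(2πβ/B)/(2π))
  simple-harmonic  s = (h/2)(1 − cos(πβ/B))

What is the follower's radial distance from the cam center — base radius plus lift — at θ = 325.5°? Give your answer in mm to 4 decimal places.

seg 1 [0°–54.6°] uniform, h=24: full span → s += 24 → s = 24.0000
seg 2 [54.6°–299.4°] dwell: s stays 24.0000
seg 3 [299.4°–360°] simple-harmonic, h=-12: θ=325.5° here. β=26.1, B=60.6. -12/2·(1 − cos(π·0.4307)) = -4.7039 → s = 19.2961
radial distance = base radius + s = 35 + 19.2961 = 54.2961

54.2961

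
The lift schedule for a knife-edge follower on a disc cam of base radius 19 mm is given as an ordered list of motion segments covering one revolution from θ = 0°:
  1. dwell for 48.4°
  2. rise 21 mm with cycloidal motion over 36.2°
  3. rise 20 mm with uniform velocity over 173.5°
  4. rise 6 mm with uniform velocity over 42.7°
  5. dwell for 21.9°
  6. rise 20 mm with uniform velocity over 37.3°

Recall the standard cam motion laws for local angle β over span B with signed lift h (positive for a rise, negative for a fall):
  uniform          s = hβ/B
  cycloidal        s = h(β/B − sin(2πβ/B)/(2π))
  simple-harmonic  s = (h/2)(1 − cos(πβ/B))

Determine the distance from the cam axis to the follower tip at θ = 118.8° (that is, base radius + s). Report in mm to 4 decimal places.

seg 1 [0°–48.4°] dwell: s stays 0.0000
seg 2 [48.4°–84.6°] cycloidal, h=21: full span → s += 21 → s = 21.0000
seg 3 [84.6°–258.1°] uniform, h=20: θ=118.8° here. β=34.2, B=173.5. 20·34.2/173.5 = 3.9424 → s = 24.9424
radial distance = base radius + s = 19 + 24.9424 = 43.9424

43.9424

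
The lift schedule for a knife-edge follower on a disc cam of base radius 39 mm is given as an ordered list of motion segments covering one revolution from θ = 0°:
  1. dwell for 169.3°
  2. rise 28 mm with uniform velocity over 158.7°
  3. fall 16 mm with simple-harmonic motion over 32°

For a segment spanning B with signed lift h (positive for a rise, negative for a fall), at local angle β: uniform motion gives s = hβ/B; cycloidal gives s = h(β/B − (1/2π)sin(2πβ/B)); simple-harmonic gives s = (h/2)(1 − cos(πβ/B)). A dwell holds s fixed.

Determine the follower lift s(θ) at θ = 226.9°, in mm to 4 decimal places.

seg 1 [0°–169.3°] dwell: s stays 0.0000
seg 2 [169.3°–328°] uniform, h=28: θ=226.9° here. β=57.6, B=158.7. 28·57.6/158.7 = 10.1626 → s = 10.1626

10.1626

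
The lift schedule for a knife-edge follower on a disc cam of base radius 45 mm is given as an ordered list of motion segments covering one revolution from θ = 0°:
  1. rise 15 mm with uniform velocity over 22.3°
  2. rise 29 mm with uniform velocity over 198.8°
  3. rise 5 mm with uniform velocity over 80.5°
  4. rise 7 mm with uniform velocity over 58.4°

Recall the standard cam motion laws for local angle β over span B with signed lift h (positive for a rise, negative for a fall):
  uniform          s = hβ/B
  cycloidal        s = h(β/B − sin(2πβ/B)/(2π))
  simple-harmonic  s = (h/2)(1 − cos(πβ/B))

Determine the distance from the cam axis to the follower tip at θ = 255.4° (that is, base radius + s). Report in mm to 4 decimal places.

seg 1 [0°–22.3°] uniform, h=15: full span → s += 15 → s = 15.0000
seg 2 [22.3°–221.1°] uniform, h=29: full span → s += 29 → s = 44.0000
seg 3 [221.1°–301.6°] uniform, h=5: θ=255.4° here. β=34.3, B=80.5. 5·34.3/80.5 = 2.1304 → s = 46.1304
radial distance = base radius + s = 45 + 46.1304 = 91.1304

91.1304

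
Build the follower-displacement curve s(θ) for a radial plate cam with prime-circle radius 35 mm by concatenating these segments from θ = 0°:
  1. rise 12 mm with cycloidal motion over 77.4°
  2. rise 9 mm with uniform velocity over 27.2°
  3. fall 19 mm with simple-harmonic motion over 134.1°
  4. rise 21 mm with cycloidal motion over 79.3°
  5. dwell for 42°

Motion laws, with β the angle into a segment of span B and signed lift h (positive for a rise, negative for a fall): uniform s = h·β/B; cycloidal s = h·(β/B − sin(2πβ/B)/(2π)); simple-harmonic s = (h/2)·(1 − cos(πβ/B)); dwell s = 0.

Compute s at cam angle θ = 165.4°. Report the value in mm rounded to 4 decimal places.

seg 1 [0°–77.4°] cycloidal, h=12: full span → s += 12 → s = 12.0000
seg 2 [77.4°–104.6°] uniform, h=9: full span → s += 9 → s = 21.0000
seg 3 [104.6°–238.7°] simple-harmonic, h=-19: θ=165.4° here. β=60.8, B=134.1. -19/2·(1 − cos(π·0.4534)) = -8.1140 → s = 12.8860

12.8860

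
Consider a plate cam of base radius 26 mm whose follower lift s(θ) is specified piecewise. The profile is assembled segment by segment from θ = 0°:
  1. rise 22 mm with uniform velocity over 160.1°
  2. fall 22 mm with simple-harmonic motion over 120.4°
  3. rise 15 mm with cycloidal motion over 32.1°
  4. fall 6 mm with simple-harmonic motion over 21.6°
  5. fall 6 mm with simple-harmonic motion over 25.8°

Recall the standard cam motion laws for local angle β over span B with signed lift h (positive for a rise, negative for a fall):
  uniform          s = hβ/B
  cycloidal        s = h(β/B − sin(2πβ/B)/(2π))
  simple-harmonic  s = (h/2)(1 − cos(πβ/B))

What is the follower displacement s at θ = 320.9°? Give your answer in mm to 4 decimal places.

seg 1 [0°–160.1°] uniform, h=22: full span → s += 22 → s = 22.0000
seg 2 [160.1°–280.5°] simple-harmonic, h=-22: full span → s += -22 → s = 0.0000
seg 3 [280.5°–312.6°] cycloidal, h=15: full span → s += 15 → s = 15.0000
seg 4 [312.6°–334.2°] simple-harmonic, h=-6: θ=320.9° here. β=8.3, B=21.6. -6/2·(1 − cos(π·0.3843)) = -1.9330 → s = 13.0670

13.0670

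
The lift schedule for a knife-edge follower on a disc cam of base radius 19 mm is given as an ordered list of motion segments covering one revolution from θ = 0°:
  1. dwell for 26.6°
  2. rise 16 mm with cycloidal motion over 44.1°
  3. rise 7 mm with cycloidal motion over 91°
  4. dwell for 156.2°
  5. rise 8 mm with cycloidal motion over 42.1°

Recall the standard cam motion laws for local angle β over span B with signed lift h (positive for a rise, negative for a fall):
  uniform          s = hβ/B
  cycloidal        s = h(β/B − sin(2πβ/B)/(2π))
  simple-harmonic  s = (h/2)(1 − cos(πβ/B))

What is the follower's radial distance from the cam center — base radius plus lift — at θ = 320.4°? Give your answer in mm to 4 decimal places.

seg 1 [0°–26.6°] dwell: s stays 0.0000
seg 2 [26.6°–70.7°] cycloidal, h=16: full span → s += 16 → s = 16.0000
seg 3 [70.7°–161.7°] cycloidal, h=7: full span → s += 7 → s = 23.0000
seg 4 [161.7°–317.9°] dwell: s stays 23.0000
seg 5 [317.9°–360°] cycloidal, h=8: θ=320.4° here. β=2.5, B=42.1. 8·(0.0594 − sin(2π·0.0594)/(2π)) = 0.0109 → s = 23.0109
radial distance = base radius + s = 19 + 23.0109 = 42.0109

42.0109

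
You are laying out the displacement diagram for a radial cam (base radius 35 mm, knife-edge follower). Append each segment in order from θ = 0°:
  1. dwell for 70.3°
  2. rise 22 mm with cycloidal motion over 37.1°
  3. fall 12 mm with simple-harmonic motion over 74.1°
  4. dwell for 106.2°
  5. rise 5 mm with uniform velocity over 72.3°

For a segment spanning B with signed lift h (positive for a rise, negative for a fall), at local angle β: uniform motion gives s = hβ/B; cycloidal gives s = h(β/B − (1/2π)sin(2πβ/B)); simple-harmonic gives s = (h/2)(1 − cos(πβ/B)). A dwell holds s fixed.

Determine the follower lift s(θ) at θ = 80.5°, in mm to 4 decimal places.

seg 1 [0°–70.3°] dwell: s stays 0.0000
seg 2 [70.3°–107.4°] cycloidal, h=22: θ=80.5° here. β=10.2, B=37.1. 22·(0.2749 − sin(2π·0.2749)/(2π)) = 2.5900 → s = 2.5900

2.5900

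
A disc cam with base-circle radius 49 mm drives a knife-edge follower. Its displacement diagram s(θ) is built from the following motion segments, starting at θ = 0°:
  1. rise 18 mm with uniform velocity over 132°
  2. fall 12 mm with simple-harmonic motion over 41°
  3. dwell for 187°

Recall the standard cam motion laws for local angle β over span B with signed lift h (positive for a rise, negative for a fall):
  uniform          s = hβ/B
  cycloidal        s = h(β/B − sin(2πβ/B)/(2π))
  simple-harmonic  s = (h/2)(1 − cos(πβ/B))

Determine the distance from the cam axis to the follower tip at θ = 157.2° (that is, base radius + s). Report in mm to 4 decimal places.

seg 1 [0°–132°] uniform, h=18: full span → s += 18 → s = 18.0000
seg 2 [132°–173°] simple-harmonic, h=-12: θ=157.2° here. β=25.2, B=41. -12/2·(1 − cos(π·0.6146)) = -8.1144 → s = 9.8856
radial distance = base radius + s = 49 + 9.8856 = 58.8856

58.8856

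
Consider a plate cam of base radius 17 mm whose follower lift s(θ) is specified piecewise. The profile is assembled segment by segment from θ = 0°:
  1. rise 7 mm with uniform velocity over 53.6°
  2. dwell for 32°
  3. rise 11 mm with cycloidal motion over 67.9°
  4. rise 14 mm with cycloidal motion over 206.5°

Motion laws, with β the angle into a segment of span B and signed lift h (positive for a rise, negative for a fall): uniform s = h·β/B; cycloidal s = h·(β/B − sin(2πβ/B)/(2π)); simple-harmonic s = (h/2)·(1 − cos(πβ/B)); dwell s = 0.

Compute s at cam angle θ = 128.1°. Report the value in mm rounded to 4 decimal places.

seg 1 [0°–53.6°] uniform, h=7: full span → s += 7 → s = 7.0000
seg 2 [53.6°–85.6°] dwell: s stays 7.0000
seg 3 [85.6°–153.5°] cycloidal, h=11: θ=128.1° here. β=42.5, B=67.9. 11·(0.6259 − sin(2π·0.6259)/(2π)) = 8.1302 → s = 15.1302

15.1302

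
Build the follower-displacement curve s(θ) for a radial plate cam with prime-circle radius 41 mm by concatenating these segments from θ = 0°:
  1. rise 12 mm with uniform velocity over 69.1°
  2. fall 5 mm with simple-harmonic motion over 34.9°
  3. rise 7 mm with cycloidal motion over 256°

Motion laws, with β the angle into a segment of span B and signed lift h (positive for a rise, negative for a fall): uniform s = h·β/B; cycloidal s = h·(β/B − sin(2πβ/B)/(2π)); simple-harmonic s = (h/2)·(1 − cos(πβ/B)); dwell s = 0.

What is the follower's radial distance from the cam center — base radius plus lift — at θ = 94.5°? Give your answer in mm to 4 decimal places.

seg 1 [0°–69.1°] uniform, h=12: full span → s += 12 → s = 12.0000
seg 2 [69.1°–104°] simple-harmonic, h=-5: θ=94.5° here. β=25.4, B=34.9. -5/2·(1 − cos(π·0.7278)) = -4.1402 → s = 7.8598
radial distance = base radius + s = 41 + 7.8598 = 48.8598

48.8598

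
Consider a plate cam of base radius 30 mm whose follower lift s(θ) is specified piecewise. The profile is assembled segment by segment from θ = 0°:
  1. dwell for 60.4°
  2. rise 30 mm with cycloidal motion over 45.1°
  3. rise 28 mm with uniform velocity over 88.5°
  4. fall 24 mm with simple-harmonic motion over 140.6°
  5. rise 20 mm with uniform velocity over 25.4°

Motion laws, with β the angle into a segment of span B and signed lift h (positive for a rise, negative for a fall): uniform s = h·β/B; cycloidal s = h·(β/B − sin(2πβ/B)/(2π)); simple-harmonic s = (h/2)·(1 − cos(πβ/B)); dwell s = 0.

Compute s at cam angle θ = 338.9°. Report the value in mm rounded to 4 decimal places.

seg 1 [0°–60.4°] dwell: s stays 0.0000
seg 2 [60.4°–105.5°] cycloidal, h=30: full span → s += 30 → s = 30.0000
seg 3 [105.5°–194°] uniform, h=28: full span → s += 28 → s = 58.0000
seg 4 [194°–334.6°] simple-harmonic, h=-24: full span → s += -24 → s = 34.0000
seg 5 [334.6°–360°] uniform, h=20: θ=338.9° here. β=4.3, B=25.4. 20·4.3/25.4 = 3.3858 → s = 37.3858

37.3858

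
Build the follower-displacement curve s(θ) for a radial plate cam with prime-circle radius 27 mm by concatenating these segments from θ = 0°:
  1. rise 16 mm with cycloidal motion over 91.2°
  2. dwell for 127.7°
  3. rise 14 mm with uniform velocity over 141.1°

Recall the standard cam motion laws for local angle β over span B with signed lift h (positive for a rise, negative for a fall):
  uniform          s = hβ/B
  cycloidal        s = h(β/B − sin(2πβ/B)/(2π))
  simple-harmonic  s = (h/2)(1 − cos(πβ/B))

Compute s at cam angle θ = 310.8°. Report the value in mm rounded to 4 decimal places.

seg 1 [0°–91.2°] cycloidal, h=16: full span → s += 16 → s = 16.0000
seg 2 [91.2°–218.9°] dwell: s stays 16.0000
seg 3 [218.9°–360°] uniform, h=14: θ=310.8° here. β=91.9, B=141.1. 14·91.9/141.1 = 9.1184 → s = 25.1184

25.1184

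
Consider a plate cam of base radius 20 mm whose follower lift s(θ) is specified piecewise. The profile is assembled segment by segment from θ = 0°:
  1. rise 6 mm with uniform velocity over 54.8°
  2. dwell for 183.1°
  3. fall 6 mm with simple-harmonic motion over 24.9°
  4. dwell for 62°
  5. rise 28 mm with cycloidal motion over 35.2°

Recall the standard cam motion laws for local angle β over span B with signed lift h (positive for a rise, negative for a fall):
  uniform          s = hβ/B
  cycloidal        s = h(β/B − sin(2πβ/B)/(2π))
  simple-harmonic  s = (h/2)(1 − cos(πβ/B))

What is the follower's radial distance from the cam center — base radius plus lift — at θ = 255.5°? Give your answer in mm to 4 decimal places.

seg 1 [0°–54.8°] uniform, h=6: full span → s += 6 → s = 6.0000
seg 2 [54.8°–237.9°] dwell: s stays 6.0000
seg 3 [237.9°–262.8°] simple-harmonic, h=-6: θ=255.5° here. β=17.6, B=24.9. -6/2·(1 − cos(π·0.7068)) = -4.8150 → s = 1.1850
radial distance = base radius + s = 20 + 1.1850 = 21.1850

21.1850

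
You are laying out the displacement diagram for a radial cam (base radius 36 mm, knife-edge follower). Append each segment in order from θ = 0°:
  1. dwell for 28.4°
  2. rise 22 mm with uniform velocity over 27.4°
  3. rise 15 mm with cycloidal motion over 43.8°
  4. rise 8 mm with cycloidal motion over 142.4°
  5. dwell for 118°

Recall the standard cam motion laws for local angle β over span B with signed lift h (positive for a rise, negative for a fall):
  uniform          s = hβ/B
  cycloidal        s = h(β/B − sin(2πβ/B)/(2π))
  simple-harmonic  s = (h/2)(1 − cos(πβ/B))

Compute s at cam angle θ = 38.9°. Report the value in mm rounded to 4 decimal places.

seg 1 [0°–28.4°] dwell: s stays 0.0000
seg 2 [28.4°–55.8°] uniform, h=22: θ=38.9° here. β=10.5, B=27.4. 22·10.5/27.4 = 8.4307 → s = 8.4307

8.4307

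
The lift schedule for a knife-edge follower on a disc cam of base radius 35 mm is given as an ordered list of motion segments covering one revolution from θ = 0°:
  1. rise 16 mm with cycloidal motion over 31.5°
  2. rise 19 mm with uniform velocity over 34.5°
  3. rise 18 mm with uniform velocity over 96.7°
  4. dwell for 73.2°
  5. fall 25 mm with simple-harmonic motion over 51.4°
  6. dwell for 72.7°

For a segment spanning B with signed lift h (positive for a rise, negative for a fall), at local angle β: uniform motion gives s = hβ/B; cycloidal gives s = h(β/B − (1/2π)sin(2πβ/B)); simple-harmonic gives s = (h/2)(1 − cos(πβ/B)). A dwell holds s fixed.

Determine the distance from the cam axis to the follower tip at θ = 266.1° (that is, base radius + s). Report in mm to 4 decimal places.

seg 1 [0°–31.5°] cycloidal, h=16: full span → s += 16 → s = 16.0000
seg 2 [31.5°–66°] uniform, h=19: full span → s += 19 → s = 35.0000
seg 3 [66°–162.7°] uniform, h=18: full span → s += 18 → s = 53.0000
seg 4 [162.7°–235.9°] dwell: s stays 53.0000
seg 5 [235.9°–287.3°] simple-harmonic, h=-25: θ=266.1° here. β=30.2, B=51.4. -25/2·(1 − cos(π·0.5875)) = -15.8948 → s = 37.1052
radial distance = base radius + s = 35 + 37.1052 = 72.1052

72.1052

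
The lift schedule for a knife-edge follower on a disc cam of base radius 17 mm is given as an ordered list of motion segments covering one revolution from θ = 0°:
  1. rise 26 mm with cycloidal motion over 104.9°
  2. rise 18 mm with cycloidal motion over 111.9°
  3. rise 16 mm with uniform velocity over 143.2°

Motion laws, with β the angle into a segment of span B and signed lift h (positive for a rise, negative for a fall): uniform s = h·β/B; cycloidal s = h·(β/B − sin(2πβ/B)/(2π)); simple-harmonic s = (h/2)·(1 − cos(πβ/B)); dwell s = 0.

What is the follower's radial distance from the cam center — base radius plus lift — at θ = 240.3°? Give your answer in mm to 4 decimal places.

seg 1 [0°–104.9°] cycloidal, h=26: full span → s += 26 → s = 26.0000
seg 2 [104.9°–216.8°] cycloidal, h=18: full span → s += 18 → s = 44.0000
seg 3 [216.8°–360°] uniform, h=16: θ=240.3° here. β=23.5, B=143.2. 16·23.5/143.2 = 2.6257 → s = 46.6257
radial distance = base radius + s = 17 + 46.6257 = 63.6257

63.6257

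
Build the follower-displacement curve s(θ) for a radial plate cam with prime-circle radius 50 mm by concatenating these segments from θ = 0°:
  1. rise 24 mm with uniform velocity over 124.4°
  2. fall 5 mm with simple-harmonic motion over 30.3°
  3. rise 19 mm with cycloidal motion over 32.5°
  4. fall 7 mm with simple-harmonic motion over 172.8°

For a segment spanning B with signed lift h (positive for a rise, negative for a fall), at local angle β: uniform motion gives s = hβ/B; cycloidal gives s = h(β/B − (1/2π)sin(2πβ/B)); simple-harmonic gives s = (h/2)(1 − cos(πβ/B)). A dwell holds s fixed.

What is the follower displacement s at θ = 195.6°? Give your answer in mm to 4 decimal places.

seg 1 [0°–124.4°] uniform, h=24: full span → s += 24 → s = 24.0000
seg 2 [124.4°–154.7°] simple-harmonic, h=-5: full span → s += -5 → s = 19.0000
seg 3 [154.7°–187.2°] cycloidal, h=19: full span → s += 19 → s = 38.0000
seg 4 [187.2°–360°] simple-harmonic, h=-7: θ=195.6° here. β=8.4, B=172.8. -7/2·(1 − cos(π·0.0486)) = -0.0407 → s = 37.9593

37.9593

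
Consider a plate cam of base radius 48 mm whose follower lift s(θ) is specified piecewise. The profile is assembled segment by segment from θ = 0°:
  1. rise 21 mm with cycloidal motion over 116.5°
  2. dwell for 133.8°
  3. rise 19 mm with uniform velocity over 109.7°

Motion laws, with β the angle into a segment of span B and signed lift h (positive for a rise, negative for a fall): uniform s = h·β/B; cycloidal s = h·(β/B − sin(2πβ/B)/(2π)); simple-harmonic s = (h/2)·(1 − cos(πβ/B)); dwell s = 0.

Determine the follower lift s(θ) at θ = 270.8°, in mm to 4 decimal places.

seg 1 [0°–116.5°] cycloidal, h=21: full span → s += 21 → s = 21.0000
seg 2 [116.5°–250.3°] dwell: s stays 21.0000
seg 3 [250.3°–360°] uniform, h=19: θ=270.8° here. β=20.5, B=109.7. 19·20.5/109.7 = 3.5506 → s = 24.5506

24.5506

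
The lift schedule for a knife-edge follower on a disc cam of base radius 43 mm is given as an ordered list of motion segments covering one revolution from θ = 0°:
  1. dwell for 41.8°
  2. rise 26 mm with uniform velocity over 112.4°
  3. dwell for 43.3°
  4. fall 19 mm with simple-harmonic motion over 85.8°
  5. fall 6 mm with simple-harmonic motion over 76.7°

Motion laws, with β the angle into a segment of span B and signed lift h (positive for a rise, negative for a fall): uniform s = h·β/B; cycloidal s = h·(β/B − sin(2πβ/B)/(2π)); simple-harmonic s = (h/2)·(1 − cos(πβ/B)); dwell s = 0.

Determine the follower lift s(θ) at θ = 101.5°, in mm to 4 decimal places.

seg 1 [0°–41.8°] dwell: s stays 0.0000
seg 2 [41.8°–154.2°] uniform, h=26: θ=101.5° here. β=59.7, B=112.4. 26·59.7/112.4 = 13.8096 → s = 13.8096

13.8096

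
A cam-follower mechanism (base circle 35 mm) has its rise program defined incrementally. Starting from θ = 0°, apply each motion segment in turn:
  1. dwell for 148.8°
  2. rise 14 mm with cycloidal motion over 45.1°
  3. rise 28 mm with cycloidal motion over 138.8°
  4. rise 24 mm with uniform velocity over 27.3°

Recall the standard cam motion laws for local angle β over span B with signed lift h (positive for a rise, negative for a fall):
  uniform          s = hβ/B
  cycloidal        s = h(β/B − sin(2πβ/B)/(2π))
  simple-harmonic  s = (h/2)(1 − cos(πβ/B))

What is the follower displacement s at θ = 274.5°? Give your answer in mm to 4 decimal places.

seg 1 [0°–148.8°] dwell: s stays 0.0000
seg 2 [148.8°–193.9°] cycloidal, h=14: full span → s += 14 → s = 14.0000
seg 3 [193.9°–332.7°] cycloidal, h=28: θ=274.5° here. β=80.6, B=138.8. 28·(0.5807 − sin(2π·0.5807)/(2π)) = 18.4232 → s = 32.4232

32.4232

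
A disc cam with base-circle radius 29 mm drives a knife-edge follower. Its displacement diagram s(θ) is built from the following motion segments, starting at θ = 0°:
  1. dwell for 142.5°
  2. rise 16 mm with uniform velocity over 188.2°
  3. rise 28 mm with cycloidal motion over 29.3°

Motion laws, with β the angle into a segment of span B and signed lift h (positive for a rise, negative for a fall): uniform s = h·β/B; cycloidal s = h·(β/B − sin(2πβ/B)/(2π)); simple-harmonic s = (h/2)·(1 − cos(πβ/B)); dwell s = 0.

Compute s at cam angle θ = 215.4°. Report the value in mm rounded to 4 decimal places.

seg 1 [0°–142.5°] dwell: s stays 0.0000
seg 2 [142.5°–330.7°] uniform, h=16: θ=215.4° here. β=72.9, B=188.2. 16·72.9/188.2 = 6.1977 → s = 6.1977

6.1977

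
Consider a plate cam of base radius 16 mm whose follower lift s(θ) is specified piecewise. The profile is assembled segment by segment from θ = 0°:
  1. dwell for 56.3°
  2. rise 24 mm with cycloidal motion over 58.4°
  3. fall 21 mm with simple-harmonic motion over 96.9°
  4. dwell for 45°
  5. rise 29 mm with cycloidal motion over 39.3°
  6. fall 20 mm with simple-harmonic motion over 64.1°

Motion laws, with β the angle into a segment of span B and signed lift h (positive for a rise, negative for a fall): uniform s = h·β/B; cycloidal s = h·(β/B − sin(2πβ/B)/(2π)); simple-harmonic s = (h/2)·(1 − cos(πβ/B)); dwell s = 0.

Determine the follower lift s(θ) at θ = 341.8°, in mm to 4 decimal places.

seg 1 [0°–56.3°] dwell: s stays 0.0000
seg 2 [56.3°–114.7°] cycloidal, h=24: full span → s += 24 → s = 24.0000
seg 3 [114.7°–211.6°] simple-harmonic, h=-21: full span → s += -21 → s = 3.0000
seg 4 [211.6°–256.6°] dwell: s stays 3.0000
seg 5 [256.6°–295.9°] cycloidal, h=29: full span → s += 29 → s = 32.0000
seg 6 [295.9°–360°] simple-harmonic, h=-20: θ=341.8° here. β=45.9, B=64.1. -20/2·(1 − cos(π·0.7161)) = -16.2786 → s = 15.7214

15.7214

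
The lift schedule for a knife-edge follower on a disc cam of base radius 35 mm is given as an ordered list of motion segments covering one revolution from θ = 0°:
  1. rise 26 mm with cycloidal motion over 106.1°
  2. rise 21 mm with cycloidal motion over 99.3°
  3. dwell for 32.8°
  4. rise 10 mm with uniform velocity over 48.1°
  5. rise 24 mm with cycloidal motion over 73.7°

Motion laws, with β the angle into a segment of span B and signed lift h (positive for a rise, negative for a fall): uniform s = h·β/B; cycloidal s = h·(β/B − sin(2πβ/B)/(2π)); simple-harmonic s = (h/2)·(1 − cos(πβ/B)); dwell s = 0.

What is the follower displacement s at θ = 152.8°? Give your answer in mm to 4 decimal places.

seg 1 [0°–106.1°] cycloidal, h=26: full span → s += 26 → s = 26.0000
seg 2 [106.1°–205.4°] cycloidal, h=21: θ=152.8° here. β=46.7, B=99.3. 21·(0.4703 − sin(2π·0.4703)/(2π)) = 9.2559 → s = 35.2559

35.2559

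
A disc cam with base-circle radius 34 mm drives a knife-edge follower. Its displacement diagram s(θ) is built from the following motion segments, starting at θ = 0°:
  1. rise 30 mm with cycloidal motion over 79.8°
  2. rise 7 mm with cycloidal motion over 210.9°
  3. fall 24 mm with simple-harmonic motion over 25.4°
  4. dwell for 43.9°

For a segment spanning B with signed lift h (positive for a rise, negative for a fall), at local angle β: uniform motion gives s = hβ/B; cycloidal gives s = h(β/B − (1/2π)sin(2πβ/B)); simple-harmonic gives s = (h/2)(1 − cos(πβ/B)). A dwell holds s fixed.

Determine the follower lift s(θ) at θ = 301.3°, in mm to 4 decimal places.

seg 1 [0°–79.8°] cycloidal, h=30: full span → s += 30 → s = 30.0000
seg 2 [79.8°–290.7°] cycloidal, h=7: full span → s += 7 → s = 37.0000
seg 3 [290.7°–316.1°] simple-harmonic, h=-24: θ=301.3° here. β=10.6, B=25.4. -24/2·(1 − cos(π·0.4173)) = -8.9181 → s = 28.0819

28.0819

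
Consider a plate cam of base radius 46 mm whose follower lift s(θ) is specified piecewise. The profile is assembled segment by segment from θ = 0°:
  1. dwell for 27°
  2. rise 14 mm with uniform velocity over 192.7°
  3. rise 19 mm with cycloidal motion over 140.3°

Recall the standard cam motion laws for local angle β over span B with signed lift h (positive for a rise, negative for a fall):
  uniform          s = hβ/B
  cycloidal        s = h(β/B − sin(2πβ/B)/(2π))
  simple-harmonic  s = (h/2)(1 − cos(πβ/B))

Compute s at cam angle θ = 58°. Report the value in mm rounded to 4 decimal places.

seg 1 [0°–27°] dwell: s stays 0.0000
seg 2 [27°–219.7°] uniform, h=14: θ=58° here. β=31, B=192.7. 14·31/192.7 = 2.2522 → s = 2.2522

2.2522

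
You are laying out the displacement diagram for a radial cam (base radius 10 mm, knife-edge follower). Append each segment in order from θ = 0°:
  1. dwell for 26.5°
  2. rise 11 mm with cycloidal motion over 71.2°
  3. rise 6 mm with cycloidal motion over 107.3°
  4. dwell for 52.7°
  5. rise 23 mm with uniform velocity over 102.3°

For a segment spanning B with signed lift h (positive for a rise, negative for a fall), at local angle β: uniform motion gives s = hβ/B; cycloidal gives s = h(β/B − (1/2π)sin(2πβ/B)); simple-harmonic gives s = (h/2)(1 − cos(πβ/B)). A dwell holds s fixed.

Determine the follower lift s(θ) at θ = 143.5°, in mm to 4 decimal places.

seg 1 [0°–26.5°] dwell: s stays 0.0000
seg 2 [26.5°–97.7°] cycloidal, h=11: full span → s += 11 → s = 11.0000
seg 3 [97.7°–205°] cycloidal, h=6: θ=143.5° here. β=45.8, B=107.3. 6·(0.4268 − sin(2π·0.4268)/(2π)) = 2.1374 → s = 13.1374

13.1374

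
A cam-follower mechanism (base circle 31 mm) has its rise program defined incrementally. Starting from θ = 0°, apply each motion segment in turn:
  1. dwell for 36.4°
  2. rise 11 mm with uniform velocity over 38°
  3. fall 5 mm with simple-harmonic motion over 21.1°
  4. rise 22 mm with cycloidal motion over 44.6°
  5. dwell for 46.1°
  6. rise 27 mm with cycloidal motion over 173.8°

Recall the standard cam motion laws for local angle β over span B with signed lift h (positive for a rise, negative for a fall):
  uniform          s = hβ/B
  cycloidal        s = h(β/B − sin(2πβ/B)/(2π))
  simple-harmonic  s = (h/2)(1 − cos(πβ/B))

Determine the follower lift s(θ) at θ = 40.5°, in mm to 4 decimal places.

seg 1 [0°–36.4°] dwell: s stays 0.0000
seg 2 [36.4°–74.4°] uniform, h=11: θ=40.5° here. β=4.1, B=38. 11·4.1/38 = 1.1868 → s = 1.1868

1.1868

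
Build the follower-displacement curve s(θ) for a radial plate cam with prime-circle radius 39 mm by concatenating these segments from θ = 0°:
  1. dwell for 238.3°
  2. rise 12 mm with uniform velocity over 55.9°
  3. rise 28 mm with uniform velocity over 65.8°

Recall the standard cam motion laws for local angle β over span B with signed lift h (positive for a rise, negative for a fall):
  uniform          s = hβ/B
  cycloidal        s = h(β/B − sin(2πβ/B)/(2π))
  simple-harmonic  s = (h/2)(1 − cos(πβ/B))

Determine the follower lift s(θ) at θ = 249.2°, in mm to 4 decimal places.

seg 1 [0°–238.3°] dwell: s stays 0.0000
seg 2 [238.3°–294.2°] uniform, h=12: θ=249.2° here. β=10.9, B=55.9. 12·10.9/55.9 = 2.3399 → s = 2.3399

2.3399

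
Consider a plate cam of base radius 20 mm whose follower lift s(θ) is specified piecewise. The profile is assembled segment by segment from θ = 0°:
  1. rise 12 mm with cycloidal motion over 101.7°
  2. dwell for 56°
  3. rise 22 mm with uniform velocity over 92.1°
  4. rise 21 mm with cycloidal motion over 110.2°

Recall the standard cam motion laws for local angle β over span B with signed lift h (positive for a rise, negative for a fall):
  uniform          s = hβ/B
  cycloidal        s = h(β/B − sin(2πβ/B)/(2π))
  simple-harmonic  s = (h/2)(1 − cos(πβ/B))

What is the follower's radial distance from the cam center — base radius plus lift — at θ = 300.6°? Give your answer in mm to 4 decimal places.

seg 1 [0°–101.7°] cycloidal, h=12: full span → s += 12 → s = 12.0000
seg 2 [101.7°–157.7°] dwell: s stays 12.0000
seg 3 [157.7°–249.8°] uniform, h=22: full span → s += 22 → s = 34.0000
seg 4 [249.8°–360°] cycloidal, h=21: θ=300.6° here. β=50.8, B=110.2. 21·(0.4610 − sin(2π·0.4610)/(2π)) = 8.8693 → s = 42.8693
radial distance = base radius + s = 20 + 42.8693 = 62.8693

62.8693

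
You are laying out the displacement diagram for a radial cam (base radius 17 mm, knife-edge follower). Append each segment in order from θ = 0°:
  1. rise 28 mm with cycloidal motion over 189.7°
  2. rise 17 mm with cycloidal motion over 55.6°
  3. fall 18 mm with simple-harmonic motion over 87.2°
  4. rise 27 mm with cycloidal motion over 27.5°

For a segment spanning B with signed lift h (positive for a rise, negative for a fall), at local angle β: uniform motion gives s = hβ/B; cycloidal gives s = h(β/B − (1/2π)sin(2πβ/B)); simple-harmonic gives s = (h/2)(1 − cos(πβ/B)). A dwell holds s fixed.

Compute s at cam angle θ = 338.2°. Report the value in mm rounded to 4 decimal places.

seg 1 [0°–189.7°] cycloidal, h=28: full span → s += 28 → s = 28.0000
seg 2 [189.7°–245.3°] cycloidal, h=17: full span → s += 17 → s = 45.0000
seg 3 [245.3°–332.5°] simple-harmonic, h=-18: full span → s += -18 → s = 27.0000
seg 4 [332.5°–360°] cycloidal, h=27: θ=338.2° here. β=5.7, B=27.5. 27·(0.2073 − sin(2π·0.2073)/(2π)) = 1.4531 → s = 28.4531

28.4531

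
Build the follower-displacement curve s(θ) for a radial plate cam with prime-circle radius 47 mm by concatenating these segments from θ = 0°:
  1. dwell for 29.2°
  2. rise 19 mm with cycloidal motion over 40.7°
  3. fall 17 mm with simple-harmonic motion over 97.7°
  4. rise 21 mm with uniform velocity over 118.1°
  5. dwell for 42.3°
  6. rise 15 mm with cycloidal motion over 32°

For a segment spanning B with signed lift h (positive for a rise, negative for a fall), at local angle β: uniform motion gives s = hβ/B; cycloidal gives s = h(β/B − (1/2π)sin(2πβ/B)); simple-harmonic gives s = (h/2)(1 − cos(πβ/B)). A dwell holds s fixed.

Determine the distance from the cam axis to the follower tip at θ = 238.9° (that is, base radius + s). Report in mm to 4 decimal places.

seg 1 [0°–29.2°] dwell: s stays 0.0000
seg 2 [29.2°–69.9°] cycloidal, h=19: full span → s += 19 → s = 19.0000
seg 3 [69.9°–167.6°] simple-harmonic, h=-17: full span → s += -17 → s = 2.0000
seg 4 [167.6°–285.7°] uniform, h=21: θ=238.9° here. β=71.3, B=118.1. 21·71.3/118.1 = 12.6782 → s = 14.6782
radial distance = base radius + s = 47 + 14.6782 = 61.6782

61.6782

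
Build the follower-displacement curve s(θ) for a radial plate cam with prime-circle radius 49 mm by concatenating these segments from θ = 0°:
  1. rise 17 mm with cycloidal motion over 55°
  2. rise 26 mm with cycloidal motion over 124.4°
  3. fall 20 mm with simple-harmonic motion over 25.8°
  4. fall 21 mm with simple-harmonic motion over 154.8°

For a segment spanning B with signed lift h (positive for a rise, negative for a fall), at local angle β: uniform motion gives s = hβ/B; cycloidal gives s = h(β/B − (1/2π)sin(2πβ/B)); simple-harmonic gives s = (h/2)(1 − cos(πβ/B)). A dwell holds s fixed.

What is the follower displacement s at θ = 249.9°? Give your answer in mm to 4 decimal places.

seg 1 [0°–55°] cycloidal, h=17: full span → s += 17 → s = 17.0000
seg 2 [55°–179.4°] cycloidal, h=26: full span → s += 26 → s = 43.0000
seg 3 [179.4°–205.2°] simple-harmonic, h=-20: full span → s += -20 → s = 23.0000
seg 4 [205.2°–360°] simple-harmonic, h=-21: θ=249.9° here. β=44.7, B=154.8. -21/2·(1 − cos(π·0.2888)) = -4.0322 → s = 18.9678

18.9678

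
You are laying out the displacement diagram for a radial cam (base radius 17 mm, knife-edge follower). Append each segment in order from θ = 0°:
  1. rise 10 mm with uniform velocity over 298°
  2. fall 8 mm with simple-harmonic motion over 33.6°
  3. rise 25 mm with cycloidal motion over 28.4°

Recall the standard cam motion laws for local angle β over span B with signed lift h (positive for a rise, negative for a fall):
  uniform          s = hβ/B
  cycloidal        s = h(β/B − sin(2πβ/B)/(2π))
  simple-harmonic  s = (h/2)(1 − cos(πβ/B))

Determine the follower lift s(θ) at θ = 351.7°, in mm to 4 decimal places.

seg 1 [0°–298°] uniform, h=10: full span → s += 10 → s = 10.0000
seg 2 [298°–331.6°] simple-harmonic, h=-8: full span → s += -8 → s = 2.0000
seg 3 [331.6°–360°] cycloidal, h=25: θ=351.7° here. β=20.1, B=28.4. 25·(0.7077 − sin(2π·0.7077)/(2π)) = 21.5331 → s = 23.5331

23.5331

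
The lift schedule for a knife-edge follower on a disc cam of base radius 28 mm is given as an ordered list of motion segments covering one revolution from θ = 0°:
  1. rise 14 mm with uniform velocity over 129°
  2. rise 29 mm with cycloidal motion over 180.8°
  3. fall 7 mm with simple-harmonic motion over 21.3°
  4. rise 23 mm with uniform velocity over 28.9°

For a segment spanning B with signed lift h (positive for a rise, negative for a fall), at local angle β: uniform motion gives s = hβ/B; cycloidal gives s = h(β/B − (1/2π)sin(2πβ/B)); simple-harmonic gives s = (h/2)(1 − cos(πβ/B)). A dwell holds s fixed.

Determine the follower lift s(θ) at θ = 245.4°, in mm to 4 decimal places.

seg 1 [0°–129°] uniform, h=14: full span → s += 14 → s = 14.0000
seg 2 [129°–309.8°] cycloidal, h=29: θ=245.4° here. β=116.4, B=180.8. 29·(0.6438 − sin(2π·0.6438)/(2π)) = 22.2960 → s = 36.2960

36.2960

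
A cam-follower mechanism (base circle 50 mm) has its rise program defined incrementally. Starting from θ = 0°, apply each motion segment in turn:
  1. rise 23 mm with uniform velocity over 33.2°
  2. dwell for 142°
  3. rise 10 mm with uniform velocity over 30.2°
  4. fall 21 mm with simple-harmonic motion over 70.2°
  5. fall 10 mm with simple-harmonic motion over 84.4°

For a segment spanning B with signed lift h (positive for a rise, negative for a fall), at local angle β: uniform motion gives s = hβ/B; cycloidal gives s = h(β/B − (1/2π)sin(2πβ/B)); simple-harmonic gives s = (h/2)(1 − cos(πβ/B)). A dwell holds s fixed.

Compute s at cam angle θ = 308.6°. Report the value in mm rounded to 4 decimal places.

seg 1 [0°–33.2°] uniform, h=23: full span → s += 23 → s = 23.0000
seg 2 [33.2°–175.2°] dwell: s stays 23.0000
seg 3 [175.2°–205.4°] uniform, h=10: full span → s += 10 → s = 33.0000
seg 4 [205.4°–275.6°] simple-harmonic, h=-21: full span → s += -21 → s = 12.0000
seg 5 [275.6°–360°] simple-harmonic, h=-10: θ=308.6° here. β=33, B=84.4. -10/2·(1 − cos(π·0.3910)) = -3.3210 → s = 8.6790

8.6790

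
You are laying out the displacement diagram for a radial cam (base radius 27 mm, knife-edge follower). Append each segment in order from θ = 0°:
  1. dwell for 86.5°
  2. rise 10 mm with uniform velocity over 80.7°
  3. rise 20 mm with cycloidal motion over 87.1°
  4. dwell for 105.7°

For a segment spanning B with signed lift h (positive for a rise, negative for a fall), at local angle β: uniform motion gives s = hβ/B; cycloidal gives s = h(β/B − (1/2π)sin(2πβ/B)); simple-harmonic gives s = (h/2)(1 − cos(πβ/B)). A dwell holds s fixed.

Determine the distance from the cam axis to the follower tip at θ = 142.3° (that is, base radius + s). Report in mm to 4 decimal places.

seg 1 [0°–86.5°] dwell: s stays 0.0000
seg 2 [86.5°–167.2°] uniform, h=10: θ=142.3° here. β=55.8, B=80.7. 10·55.8/80.7 = 6.9145 → s = 6.9145
radial distance = base radius + s = 27 + 6.9145 = 33.9145

33.9145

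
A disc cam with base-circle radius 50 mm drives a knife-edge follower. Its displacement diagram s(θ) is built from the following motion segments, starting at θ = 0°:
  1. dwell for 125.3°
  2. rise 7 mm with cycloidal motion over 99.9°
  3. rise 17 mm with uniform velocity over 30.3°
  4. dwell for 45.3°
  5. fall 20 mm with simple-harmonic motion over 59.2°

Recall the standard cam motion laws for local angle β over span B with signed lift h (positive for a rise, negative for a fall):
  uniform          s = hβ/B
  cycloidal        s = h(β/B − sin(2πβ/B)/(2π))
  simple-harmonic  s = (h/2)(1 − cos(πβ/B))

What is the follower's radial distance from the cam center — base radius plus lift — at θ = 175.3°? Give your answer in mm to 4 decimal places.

seg 1 [0°–125.3°] dwell: s stays 0.0000
seg 2 [125.3°–225.2°] cycloidal, h=7: θ=175.3° here. β=50, B=99.9. 7·(0.5005 − sin(2π·0.5005)/(2π)) = 3.5070 → s = 3.5070
radial distance = base radius + s = 50 + 3.5070 = 53.5070

53.5070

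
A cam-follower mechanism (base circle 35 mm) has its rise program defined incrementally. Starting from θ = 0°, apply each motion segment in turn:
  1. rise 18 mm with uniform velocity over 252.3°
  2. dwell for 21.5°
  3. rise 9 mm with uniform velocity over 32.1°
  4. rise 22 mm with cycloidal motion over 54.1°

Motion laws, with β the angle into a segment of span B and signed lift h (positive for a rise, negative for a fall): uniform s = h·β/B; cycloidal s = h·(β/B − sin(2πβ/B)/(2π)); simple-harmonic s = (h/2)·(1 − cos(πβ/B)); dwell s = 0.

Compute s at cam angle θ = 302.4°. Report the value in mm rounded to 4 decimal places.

seg 1 [0°–252.3°] uniform, h=18: full span → s += 18 → s = 18.0000
seg 2 [252.3°–273.8°] dwell: s stays 18.0000
seg 3 [273.8°–305.9°] uniform, h=9: θ=302.4° here. β=28.6, B=32.1. 9·28.6/32.1 = 8.0187 → s = 26.0187

26.0187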